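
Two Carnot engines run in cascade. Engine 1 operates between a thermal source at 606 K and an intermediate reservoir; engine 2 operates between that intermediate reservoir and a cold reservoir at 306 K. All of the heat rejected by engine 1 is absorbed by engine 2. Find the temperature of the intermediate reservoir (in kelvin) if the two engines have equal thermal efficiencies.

T_m ≈ 431 K

Equal efficiencies require 1 − T_m/T_H = 1 − T_C/T_m, i.e. T_m/T_H = T_C/T_m, so T_m = √(T_H·T_C) = √(606.00 × 306.00) = 431 K.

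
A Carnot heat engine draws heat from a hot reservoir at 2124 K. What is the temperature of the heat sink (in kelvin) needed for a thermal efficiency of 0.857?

T_C ≈ 303.7 K

From η = 1 − T_C/T_H, T_C = T_H·(1 − η) = 2124.00 × (1 − 0.857) = 303.7 K.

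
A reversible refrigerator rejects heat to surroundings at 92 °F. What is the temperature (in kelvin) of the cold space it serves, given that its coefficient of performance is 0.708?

T_H = 92 °F → (92 − 32) × 5/9 = 33.33 °C = 306.48 K.
COP_R = T_C/(T_H − T_C) ⇒ T_C = T_H·COP_R/(1 + COP_R) = 306.48 × 0.708/(1 + 0.708) = 127.0 K.

T_C ≈ 127.0 K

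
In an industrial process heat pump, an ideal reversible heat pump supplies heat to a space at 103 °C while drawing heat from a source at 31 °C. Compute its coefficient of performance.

T_H = 103 °C → 103 + 273.15 = 376.15 K.
T_C = 31 °C → 31 + 273.15 = 304.15 K.
Reversible heating COP: COP_HP = T_H/(T_H − T_C) = 376.15/(376.15 − 304.15) = 5.224.

COP_HP ≈ 5.224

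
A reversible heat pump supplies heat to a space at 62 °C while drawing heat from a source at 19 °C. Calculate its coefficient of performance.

COP_HP ≈ 7.79

T_H = 62 °C → 62 + 273.15 = 335.15 K.
T_C = 19 °C → 19 + 273.15 = 292.15 K.
For a reversible heat pump, COP_HP = T_H/(T_H − T_C) = 335.15/(335.15 − 292.15) = 7.79.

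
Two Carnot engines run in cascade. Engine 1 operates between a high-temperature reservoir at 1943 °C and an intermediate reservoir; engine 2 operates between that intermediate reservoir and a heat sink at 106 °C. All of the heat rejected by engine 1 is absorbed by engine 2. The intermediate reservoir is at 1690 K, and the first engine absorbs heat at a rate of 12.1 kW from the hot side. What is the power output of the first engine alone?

Ẇ₁ ≈ 2.87 kW

T_H = 1943 °C → 1943 + 273.15 = 2216.15 K.
T_C = 106 °C → 106 + 273.15 = 379.15 K.
First-stage efficiency η₁ = 1 − T_m/T_H = 1 − 1690.00/2216.15 = 0.2374.
W₁ = η₁·Q_H = 0.2374 × 12.1 = 2.87 kW.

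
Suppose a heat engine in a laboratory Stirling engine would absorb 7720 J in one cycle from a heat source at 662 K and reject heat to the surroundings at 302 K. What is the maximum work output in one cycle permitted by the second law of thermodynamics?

W_max ≈ 4200 J

The upper bound on efficiency is η_max = 1 − T_C/T_H = 1 − 302.00/662.00 = 0.5438.
W_max = η_max · Q_H = 0.5438 × 7720 = 4200 J.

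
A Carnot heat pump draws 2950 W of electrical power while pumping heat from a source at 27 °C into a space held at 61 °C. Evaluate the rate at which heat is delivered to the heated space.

T_H = 61 °C → 61 + 273.15 = 334.15 K.
T_C = 27 °C → 27 + 273.15 = 300.15 K.
Reversible heating COP: COP_HP = T_H/(T_H − T_C) = 334.15/34.00 = 9.8279.
Q_H = COP_HP · W = 9.8279 × 2950 = 29000 W.

Q̇_H ≈ 29000 W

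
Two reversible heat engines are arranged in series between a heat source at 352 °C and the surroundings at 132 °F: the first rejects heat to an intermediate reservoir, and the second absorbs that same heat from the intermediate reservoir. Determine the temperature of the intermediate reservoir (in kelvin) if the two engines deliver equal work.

T_H = 352 °C → 352 + 273.15 = 625.15 K.
T_C = 132 °F → (132 − 32) × 5/9 = 55.56 °C = 328.71 K.
For reversible stages Q_m = Q_H·(T_m/T_H). Setting W₁ = Q_H(1 − T_m/T_H) equal to W₂ = Q_m(1 − T_C/T_m) = Q_H·(T_m − T_C)/T_H gives T_H − T_m = T_m − T_C, so T_m = (T_H + T_C)/2 = (625.15 + 328.71)/2 = 477 K.

T_m ≈ 477 K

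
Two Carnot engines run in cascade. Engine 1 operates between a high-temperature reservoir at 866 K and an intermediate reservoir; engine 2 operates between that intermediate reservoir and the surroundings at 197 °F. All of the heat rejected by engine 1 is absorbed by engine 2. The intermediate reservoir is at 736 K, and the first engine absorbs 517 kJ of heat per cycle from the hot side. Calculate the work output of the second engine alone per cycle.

T_C = 197 °F → (197 − 32) × 5/9 = 91.67 °C = 364.82 K.
Heat entering the second stage: Q_m = Q_H·(T_m/T_H) = 517 × 736.00/866.00 = 439 kJ.
Second-stage efficiency η₂ = 1 − T_C/T_m = 1 − 364.82/736.00 = 0.5043, so W₂ = η₂·Q_m = 222 kJ.

W₂ ≈ 222 kJ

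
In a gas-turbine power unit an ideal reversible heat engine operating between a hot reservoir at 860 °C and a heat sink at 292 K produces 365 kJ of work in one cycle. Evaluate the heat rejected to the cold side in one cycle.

Q_C ≈ 127 kJ

T_H = 860 °C → 860 + 273.15 = 1133.15 K.
For a reversible engine, η = 1 − T_C/T_H = 1 − 292.00/1133.15 = 0.7423.
Since Q_C/Q_H = T_C/T_H and Q_H = W/η, Q_C = W·T_C/(T_H − T_C) = 365 × 292.00/841.15 = 127 kJ.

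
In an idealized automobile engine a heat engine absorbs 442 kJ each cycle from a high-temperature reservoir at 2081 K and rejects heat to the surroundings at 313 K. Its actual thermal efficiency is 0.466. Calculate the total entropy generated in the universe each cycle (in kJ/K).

W = η·Q_H = 0.466 × 442 = 206.0 kJ, so Q_C = Q_H − W = 236.0 kJ.
Reservoir entropy changes: ΔS_H = −Q_H/T_H = −442/2081.00 = -0.2124 kJ/K and ΔS_C = +Q_C/T_C = 236.0/313.00 = 0.7541 kJ/K.
ΔS_univ = −Q_H/T_H + Q_C/T_C = 0.542 kJ/K (> 0, since η = 0.466 < η_Carnot = 0.850).

ΔS_univ ≈ 0.542 kJ/K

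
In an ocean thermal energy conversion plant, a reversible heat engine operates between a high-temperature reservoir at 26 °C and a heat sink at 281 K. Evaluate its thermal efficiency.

η ≈ 0.0607

T_H = 26 °C → 26 + 273.15 = 299.15 K.
Since the cycle is reversible, η = 1 − T_C/T_H = 1 − 281.00/299.15 = 0.0607.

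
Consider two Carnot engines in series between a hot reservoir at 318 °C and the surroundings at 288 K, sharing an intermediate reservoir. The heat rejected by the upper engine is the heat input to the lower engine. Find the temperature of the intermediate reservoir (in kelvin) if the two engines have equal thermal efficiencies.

T_H = 318 °C → 318 + 273.15 = 591.15 K.
Equal efficiencies require 1 − T_m/T_H = 1 − T_C/T_m, i.e. T_m/T_H = T_C/T_m, so T_m = √(T_H·T_C) = √(591.15 × 288.00) = 413 K.

T_m ≈ 413 K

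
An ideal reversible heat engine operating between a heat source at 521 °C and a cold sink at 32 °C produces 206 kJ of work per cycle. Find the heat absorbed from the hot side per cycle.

Q_H ≈ 335 kJ

T_H = 521 °C → 521 + 273.15 = 794.15 K.
T_C = 32 °C → 32 + 273.15 = 305.15 K.
η_rev = 1 − T_C/T_H = 1 − 305.15/794.15 = 0.6158.
Q_H = W/η = 206/0.6158 = 335 kJ.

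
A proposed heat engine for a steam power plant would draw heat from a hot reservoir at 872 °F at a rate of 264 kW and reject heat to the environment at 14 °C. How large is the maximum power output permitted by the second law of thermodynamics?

T_H = 872 °F → (872 − 32) × 5/9 = 466.67 °C = 739.82 K.
T_C = 14 °C → 14 + 273.15 = 287.15 K.
The second-law ceiling is the Carnot efficiency, η_max = 1 − T_C/T_H = 1 − 287.15/739.82 = 0.6119.
W_max = η_max · Q_H = 0.6119 × 264 = 161.5 kW.

Ẇ_max ≈ 161.5 kW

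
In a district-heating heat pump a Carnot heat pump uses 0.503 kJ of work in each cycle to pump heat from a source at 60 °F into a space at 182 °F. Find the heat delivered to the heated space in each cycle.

Q_H ≈ 2.646 kJ

T_H = 182 °F → (182 − 32) × 5/9 = 83.33 °C = 356.48 K.
T_C = 60 °F → (60 − 32) × 5/9 = 15.56 °C = 288.71 K.
For a reversible heat pump, COP_HP = T_H/(T_H − T_C) = 356.48/67.78 = 5.2596.
Q_H = COP_HP · W = 5.2596 × 0.503 = 2.646 kJ.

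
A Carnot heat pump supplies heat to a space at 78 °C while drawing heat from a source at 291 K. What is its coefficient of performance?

COP_HP ≈ 5.84

T_H = 78 °C → 78 + 273.15 = 351.15 K.
Reversible heating COP: COP_HP = T_H/(T_H − T_C) = 351.15/(351.15 − 291.00) = 5.84.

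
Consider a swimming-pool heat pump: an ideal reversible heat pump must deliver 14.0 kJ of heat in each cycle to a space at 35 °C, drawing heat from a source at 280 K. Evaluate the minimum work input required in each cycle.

W_in ≈ 1.28 kJ

T_H = 35 °C → 35 + 273.15 = 308.15 K.
COP_HP = T_H/(T_H − T_C) = 308.15/28.15 = 10.9467.
W = Q_H/COP_HP = 14.0/10.9467 = 1.28 kJ.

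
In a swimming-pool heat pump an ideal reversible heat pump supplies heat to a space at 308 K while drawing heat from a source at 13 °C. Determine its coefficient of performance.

T_C = 13 °C → 13 + 273.15 = 286.15 K.
COP_HP = T_H/(T_H − T_C) = 308.00/(308.00 − 286.15) = 14.1.

COP_HP ≈ 14.1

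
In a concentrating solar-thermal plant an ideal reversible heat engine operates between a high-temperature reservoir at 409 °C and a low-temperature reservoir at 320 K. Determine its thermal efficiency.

T_H = 409 °C → 409 + 273.15 = 682.15 K.
η_rev = 1 − T_C/T_H = 1 − 320.00/682.15 = 0.531.

η ≈ 0.531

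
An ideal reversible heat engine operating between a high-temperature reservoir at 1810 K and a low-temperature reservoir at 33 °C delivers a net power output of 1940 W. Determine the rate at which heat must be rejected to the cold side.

T_C = 33 °C → 33 + 273.15 = 306.15 K.
Carnot efficiency: η = 1 − T_C/T_H = 1 − 306.15/1810.00 = 0.8309.
Since Q_C/Q_H = T_C/T_H and Q_H = W/η, Q_C = W·T_C/(T_H − T_C) = 1940 × 306.15/1503.85 = 395 W.

Q̇_C ≈ 395 W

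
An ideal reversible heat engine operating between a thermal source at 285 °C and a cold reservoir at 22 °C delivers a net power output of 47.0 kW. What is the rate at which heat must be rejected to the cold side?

Q̇_C ≈ 52.75 kW

T_H = 285 °C → 285 + 273.15 = 558.15 K.
T_C = 22 °C → 22 + 273.15 = 295.15 K.
Since the cycle is reversible, η = 1 − T_C/T_H = 1 − 295.15/558.15 = 0.4712.
Since Q_C/Q_H = T_C/T_H and Q_H = W/η, Q_C = W·T_C/(T_H − T_C) = 47.0 × 295.15/263.00 = 52.75 kW.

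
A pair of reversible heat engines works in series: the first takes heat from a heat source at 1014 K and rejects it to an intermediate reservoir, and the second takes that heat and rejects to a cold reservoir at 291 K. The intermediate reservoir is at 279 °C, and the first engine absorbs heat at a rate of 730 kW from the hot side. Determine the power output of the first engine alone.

T_m = 279 °C → 279 + 273.15 = 552.15 K.
First-stage efficiency η₁ = 1 − T_m/T_H = 1 − 552.15/1014.00 = 0.4555.
W₁ = η₁·Q_H = 0.4555 × 730 = 332 kW.

Ẇ₁ ≈ 332 kW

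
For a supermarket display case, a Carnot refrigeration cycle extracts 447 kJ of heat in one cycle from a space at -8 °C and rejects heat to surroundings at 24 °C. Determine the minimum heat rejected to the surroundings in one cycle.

Q_H ≈ 501 kJ

T_H = 24 °C → 24 + 273.15 = 297.15 K.
T_C = -8 °C → -8 + 273.15 = 265.15 K.
For a reversible cycle Q_H/Q_C = T_H/T_C, so Q_H = Q_C·T_H/T_C = 447 × 297.15/265.15 = 501 kJ.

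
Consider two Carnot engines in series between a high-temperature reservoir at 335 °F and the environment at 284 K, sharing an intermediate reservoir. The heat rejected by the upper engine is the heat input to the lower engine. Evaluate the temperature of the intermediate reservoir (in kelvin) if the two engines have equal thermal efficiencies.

T_m ≈ 354 K

T_H = 335 °F → (335 − 32) × 5/9 = 168.33 °C = 441.48 K.
Equal efficiencies require 1 − T_m/T_H = 1 − T_C/T_m, i.e. T_m/T_H = T_C/T_m, so T_m = √(T_H·T_C) = √(441.48 × 284.00) = 354 K.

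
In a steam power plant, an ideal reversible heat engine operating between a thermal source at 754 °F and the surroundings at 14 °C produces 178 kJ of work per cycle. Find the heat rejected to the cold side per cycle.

Q_C ≈ 132 kJ

T_H = 754 °F → (754 − 32) × 5/9 = 401.11 °C = 674.26 K.
T_C = 14 °C → 14 + 273.15 = 287.15 K.
For a reversible engine, η = 1 − T_C/T_H = 1 − 287.15/674.26 = 0.5741.
Since Q_C/Q_H = T_C/T_H and Q_H = W/η, Q_C = W·T_C/(T_H − T_C) = 178 × 287.15/387.11 = 132 kJ.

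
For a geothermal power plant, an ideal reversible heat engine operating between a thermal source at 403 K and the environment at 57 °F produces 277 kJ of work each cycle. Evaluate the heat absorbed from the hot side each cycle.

Q_H ≈ 963 kJ

T_C = 57 °F → (57 − 32) × 5/9 = 13.89 °C = 287.04 K.
For a reversible engine, η = 1 − T_C/T_H = 1 − 287.04/403.00 = 0.2877.
Q_H = W/η = 277/0.2877 = 963 kJ.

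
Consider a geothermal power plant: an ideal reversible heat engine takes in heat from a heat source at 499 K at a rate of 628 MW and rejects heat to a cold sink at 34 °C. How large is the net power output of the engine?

Ẇ ≈ 241 MW

T_C = 34 °C → 34 + 273.15 = 307.15 K.
η_rev = 1 − T_C/T_H = 1 − 307.15/499.00 = 0.3845.
W = η·Q_H = 0.3845 × 628 = 241 MW.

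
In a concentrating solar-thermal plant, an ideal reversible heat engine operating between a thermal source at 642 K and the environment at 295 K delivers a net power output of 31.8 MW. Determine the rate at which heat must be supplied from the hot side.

Since the cycle is reversible, η = 1 − T_C/T_H = 1 − 295.00/642.00 = 0.5405.
Q_H = W/η = 31.8/0.5405 = 58.8 MW.

Q̇_H ≈ 58.8 MW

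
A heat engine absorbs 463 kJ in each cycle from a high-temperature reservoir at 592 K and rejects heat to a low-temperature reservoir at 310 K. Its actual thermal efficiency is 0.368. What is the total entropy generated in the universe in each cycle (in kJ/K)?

ΔS_univ ≈ 0.162 kJ/K

W = η·Q_H = 0.368 × 463 = 170.4 kJ, so Q_C = Q_H − W = 292.6 kJ.
Reservoir entropy changes: ΔS_H = −Q_H/T_H = −463/592.00 = -0.7821 kJ/K and ΔS_C = +Q_C/T_C = 292.6/310.00 = 0.9439 kJ/K.
ΔS_univ = −Q_H/T_H + Q_C/T_C = 0.162 kJ/K (> 0, since η = 0.368 < η_Carnot = 0.476).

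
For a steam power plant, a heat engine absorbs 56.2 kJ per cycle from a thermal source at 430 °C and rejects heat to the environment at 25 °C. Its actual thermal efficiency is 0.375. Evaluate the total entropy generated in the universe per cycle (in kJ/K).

ΔS_univ ≈ 0.0379 kJ/K

T_H = 430 °C → 430 + 273.15 = 703.15 K.
T_C = 25 °C → 25 + 273.15 = 298.15 K.
W = η·Q_H = 0.375 × 56.2 = 21.08 kJ, so Q_C = Q_H − W = 35.12 kJ.
Reservoir entropy changes: ΔS_H = −Q_H/T_H = −56.2/703.15 = -0.07993 kJ/K and ΔS_C = +Q_C/T_C = 35.12/298.15 = 0.1178 kJ/K.
ΔS_univ = −Q_H/T_H + Q_C/T_C = 0.0379 kJ/K (> 0, since η = 0.375 < η_Carnot = 0.576).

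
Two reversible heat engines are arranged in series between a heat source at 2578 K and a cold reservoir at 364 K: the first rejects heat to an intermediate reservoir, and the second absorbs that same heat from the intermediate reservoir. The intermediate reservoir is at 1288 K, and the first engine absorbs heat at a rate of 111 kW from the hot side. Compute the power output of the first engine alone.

Ẇ₁ ≈ 55.54 kW

First-stage efficiency η₁ = 1 − T_m/T_H = 1 − 1288.00/2578.00 = 0.5004.
W₁ = η₁·Q_H = 0.5004 × 111 = 55.54 kW.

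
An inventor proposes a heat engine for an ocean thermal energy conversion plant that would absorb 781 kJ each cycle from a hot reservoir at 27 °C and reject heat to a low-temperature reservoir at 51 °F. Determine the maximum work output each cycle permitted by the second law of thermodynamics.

T_H = 27 °C → 27 + 273.15 = 300.15 K.
T_C = 51 °F → (51 − 32) × 5/9 = 10.56 °C = 283.71 K.
The upper bound on efficiency is η_max = 1 − T_C/T_H = 1 − 283.71/300.15 = 0.0548.
W_max = η_max · Q_H = 0.0548 × 781 = 42.8 kJ.

W_max ≈ 42.8 kJ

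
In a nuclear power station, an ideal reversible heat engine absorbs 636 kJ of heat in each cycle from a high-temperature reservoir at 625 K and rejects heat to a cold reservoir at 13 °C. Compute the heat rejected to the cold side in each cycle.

Q_C ≈ 291.2 kJ

T_C = 13 °C → 13 + 273.15 = 286.15 K.
The Carnot efficiency is η = 1 − T_C/T_H = 1 − 286.15/625.00 = 0.5422.
For a reversible cycle Q_C/Q_H = T_C/T_H, so Q_C = 636 × 286.15/625.00 = 291.2 kJ.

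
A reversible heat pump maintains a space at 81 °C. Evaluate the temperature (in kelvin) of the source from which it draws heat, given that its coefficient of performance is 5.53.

T_H = 81 °C → 81 + 273.15 = 354.15 K.
COP_HP = T_H/(T_H − T_C) ⇒ T_C = T_H·(COP_HP − 1)/COP_HP = 354.15 × (5.53 − 1)/5.53 = 290 K.

T_C ≈ 290 K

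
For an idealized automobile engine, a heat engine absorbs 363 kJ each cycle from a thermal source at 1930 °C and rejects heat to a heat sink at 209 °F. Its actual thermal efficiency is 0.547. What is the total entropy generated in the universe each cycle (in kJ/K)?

T_H = 1930 °C → 1930 + 273.15 = 2203.15 K.
T_C = 209 °F → (209 − 32) × 5/9 = 98.33 °C = 371.48 K.
W = η·Q_H = 0.547 × 363 = 198.6 kJ, so Q_C = Q_H − W = 164.4 kJ.
Entropy balance on the reservoirs: −Q_H/T_H = -0.1648 kJ/K, +Q_C/T_C = 0.4427 kJ/K.
ΔS_univ = −Q_H/T_H + Q_C/T_C = 0.2779 kJ/K (> 0, since η = 0.547 < η_Carnot = 0.831).

ΔS_univ ≈ 0.2779 kJ/K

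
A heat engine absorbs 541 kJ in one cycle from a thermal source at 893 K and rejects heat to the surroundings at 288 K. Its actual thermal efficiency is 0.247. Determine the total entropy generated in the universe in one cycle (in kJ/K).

W = η·Q_H = 0.247 × 541 = 133.6 kJ, so Q_C = Q_H − W = 407.4 kJ.
Reservoir entropy changes: ΔS_H = −Q_H/T_H = −541/893.00 = -0.6058 kJ/K and ΔS_C = +Q_C/T_C = 407.4/288.00 = 1.414 kJ/K.
ΔS_univ = −Q_H/T_H + Q_C/T_C = 0.809 kJ/K (> 0, since η = 0.247 < η_Carnot = 0.677).

ΔS_univ ≈ 0.809 kJ/K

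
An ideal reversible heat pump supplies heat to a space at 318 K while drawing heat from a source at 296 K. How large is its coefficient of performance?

COP_HP ≈ 14.45

Reversible heating COP: COP_HP = T_H/(T_H − T_C) = 318.00/(318.00 − 296.00) = 14.45.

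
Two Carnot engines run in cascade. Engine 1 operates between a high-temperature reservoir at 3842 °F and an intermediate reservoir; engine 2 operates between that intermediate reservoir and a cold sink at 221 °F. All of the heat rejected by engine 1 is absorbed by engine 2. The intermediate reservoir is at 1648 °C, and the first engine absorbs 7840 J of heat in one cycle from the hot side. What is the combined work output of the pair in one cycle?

W_total ≈ 6600 J

T_H = 3842 °F → (3842 − 32) × 5/9 = 2116.67 °C = 2389.82 K.
T_C = 221 °F → (221 − 32) × 5/9 = 105.00 °C = 378.15 K.
Two reversible stages in series are equivalent to a single Carnot engine between T_H and T_C, so η_total = 1 − T_C/T_H = 1 − 378.15/2389.82 = 0.8418.
W_total = η_total · Q_H = 0.8418 × 7840 = 6600 J.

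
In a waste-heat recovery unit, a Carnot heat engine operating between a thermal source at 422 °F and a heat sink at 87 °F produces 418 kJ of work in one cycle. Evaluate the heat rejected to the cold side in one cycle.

Q_C ≈ 682.1 kJ

T_H = 422 °F → (422 − 32) × 5/9 = 216.67 °C = 489.82 K.
T_C = 87 °F → (87 − 32) × 5/9 = 30.56 °C = 303.71 K.
For a reversible engine, η = 1 − T_C/T_H = 1 − 303.71/489.82 = 0.3800.
Since Q_C/Q_H = T_C/T_H and Q_H = W/η, Q_C = W·T_C/(T_H − T_C) = 418 × 303.71/186.11 = 682.1 kJ.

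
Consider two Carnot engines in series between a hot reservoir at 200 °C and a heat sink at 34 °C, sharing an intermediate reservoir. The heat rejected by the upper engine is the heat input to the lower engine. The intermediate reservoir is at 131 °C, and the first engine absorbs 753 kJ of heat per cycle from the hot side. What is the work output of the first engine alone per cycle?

T_H = 200 °C → 200 + 273.15 = 473.15 K.
T_C = 34 °C → 34 + 273.15 = 307.15 K.
T_m = 131 °C → 131 + 273.15 = 404.15 K.
First-stage efficiency η₁ = 1 − T_m/T_H = 1 − 404.15/473.15 = 0.1458.
W₁ = η₁·Q_H = 0.1458 × 753 = 110 kJ.

W₁ ≈ 110 kJ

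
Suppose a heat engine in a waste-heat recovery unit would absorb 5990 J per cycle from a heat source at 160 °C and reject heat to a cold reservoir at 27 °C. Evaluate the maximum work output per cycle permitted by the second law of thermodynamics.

W_max ≈ 1839 J

T_H = 160 °C → 160 + 273.15 = 433.15 K.
T_C = 27 °C → 27 + 273.15 = 300.15 K.
No engine can exceed the Carnot limit: η_max = 1 − T_C/T_H = 1 − 300.15/433.15 = 0.3071.
W_max = η_max · Q_H = 0.3071 × 5990 = 1839 J.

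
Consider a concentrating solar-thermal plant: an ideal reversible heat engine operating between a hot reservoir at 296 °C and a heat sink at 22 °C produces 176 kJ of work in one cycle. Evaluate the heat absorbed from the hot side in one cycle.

Q_H ≈ 365.6 kJ

T_H = 296 °C → 296 + 273.15 = 569.15 K.
T_C = 22 °C → 22 + 273.15 = 295.15 K.
Since the cycle is reversible, η = 1 − T_C/T_H = 1 − 295.15/569.15 = 0.4814.
Q_H = W/η = 176/0.4814 = 365.6 kJ.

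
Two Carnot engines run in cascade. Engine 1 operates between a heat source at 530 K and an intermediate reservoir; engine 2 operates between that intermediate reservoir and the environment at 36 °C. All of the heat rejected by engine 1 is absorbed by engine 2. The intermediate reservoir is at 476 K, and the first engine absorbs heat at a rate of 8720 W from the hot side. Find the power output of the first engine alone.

Ẇ₁ ≈ 888 W

T_C = 36 °C → 36 + 273.15 = 309.15 K.
First-stage efficiency η₁ = 1 − T_m/T_H = 1 − 476.00/530.00 = 0.1019.
W₁ = η₁·Q_H = 0.1019 × 8720 = 888 W.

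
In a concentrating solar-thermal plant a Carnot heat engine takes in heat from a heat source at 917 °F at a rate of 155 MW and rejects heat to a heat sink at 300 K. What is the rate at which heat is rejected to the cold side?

Q̇_C ≈ 60.8 MW

T_H = 917 °F → (917 − 32) × 5/9 = 491.67 °C = 764.82 K.
Carnot efficiency: η = 1 − T_C/T_H = 1 − 300.00/764.82 = 0.6077.
For a reversible cycle Q_C/Q_H = T_C/T_H, so Q_C = 155 × 300.00/764.82 = 60.8 MW.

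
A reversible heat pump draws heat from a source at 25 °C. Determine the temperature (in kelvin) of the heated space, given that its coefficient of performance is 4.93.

T_H ≈ 374 K

T_C = 25 °C → 25 + 273.15 = 298.15 K.
COP_HP = T_H/(T_H − T_C) ⇒ T_H = T_C·COP_HP/(COP_HP − 1) = 298.15 × 4.93/(4.93 − 1) = 374 K.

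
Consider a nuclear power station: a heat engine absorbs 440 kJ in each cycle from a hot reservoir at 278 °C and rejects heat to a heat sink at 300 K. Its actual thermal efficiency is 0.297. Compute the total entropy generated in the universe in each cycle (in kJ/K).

ΔS_univ ≈ 0.233 kJ/K

T_H = 278 °C → 278 + 273.15 = 551.15 K.
W = η·Q_H = 0.297 × 440 = 130.7 kJ, so Q_C = Q_H − W = 309.3 kJ.
Reservoir entropy changes: ΔS_H = −Q_H/T_H = −440/551.15 = -0.7983 kJ/K and ΔS_C = +Q_C/T_C = 309.3/300.00 = 1.031 kJ/K.
ΔS_univ = −Q_H/T_H + Q_C/T_C = 0.233 kJ/K (> 0, since η = 0.297 < η_Carnot = 0.456).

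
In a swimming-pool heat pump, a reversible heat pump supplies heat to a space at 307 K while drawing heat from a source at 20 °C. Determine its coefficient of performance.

COP_HP ≈ 22.2

T_C = 20 °C → 20 + 273.15 = 293.15 K.
The Carnot heat-pump COP is COP_HP = T_H/(T_H − T_C) = 307.00/(307.00 − 293.15) = 22.2.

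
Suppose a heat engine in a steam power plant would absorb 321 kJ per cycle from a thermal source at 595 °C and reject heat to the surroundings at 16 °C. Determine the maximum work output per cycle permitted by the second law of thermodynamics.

W_max ≈ 214.1 kJ

T_H = 595 °C → 595 + 273.15 = 868.15 K.
T_C = 16 °C → 16 + 273.15 = 289.15 K.
By the Carnot theorem, η_max = 1 − T_C/T_H = 1 − 289.15/868.15 = 0.6669.
W_max = η_max · Q_H = 0.6669 × 321 = 214.1 kJ.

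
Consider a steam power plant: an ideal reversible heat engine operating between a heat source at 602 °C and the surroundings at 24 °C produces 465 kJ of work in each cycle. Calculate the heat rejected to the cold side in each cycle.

T_H = 602 °C → 602 + 273.15 = 875.15 K.
T_C = 24 °C → 24 + 273.15 = 297.15 K.
Carnot efficiency: η = 1 − T_C/T_H = 1 − 297.15/875.15 = 0.6605.
Since Q_C/Q_H = T_C/T_H and Q_H = W/η, Q_C = W·T_C/(T_H − T_C) = 465 × 297.15/578.00 = 239 kJ.

Q_C ≈ 239 kJ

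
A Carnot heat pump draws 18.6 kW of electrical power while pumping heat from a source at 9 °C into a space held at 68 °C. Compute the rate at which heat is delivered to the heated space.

T_H = 68 °C → 68 + 273.15 = 341.15 K.
T_C = 9 °C → 9 + 273.15 = 282.15 K.
Reversible heating COP: COP_HP = T_H/(T_H − T_C) = 341.15/59.00 = 5.7822.
Q_H = COP_HP · W = 5.7822 × 18.6 = 108 kW.

Q̇_H ≈ 108 kW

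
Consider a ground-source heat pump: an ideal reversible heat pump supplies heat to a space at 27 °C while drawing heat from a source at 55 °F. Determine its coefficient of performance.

T_H = 27 °C → 27 + 273.15 = 300.15 K.
T_C = 55 °F → (55 − 32) × 5/9 = 12.78 °C = 285.93 K.
For a reversible heat pump, COP_HP = T_H/(T_H − T_C) = 300.15/(300.15 − 285.93) = 21.1.

COP_HP ≈ 21.1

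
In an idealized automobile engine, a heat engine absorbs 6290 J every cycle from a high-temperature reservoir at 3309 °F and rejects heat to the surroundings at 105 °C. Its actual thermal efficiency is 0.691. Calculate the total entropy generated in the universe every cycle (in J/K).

ΔS_univ ≈ 2.136 J/K

T_H = 3309 °F → (3309 − 32) × 5/9 = 1820.56 °C = 2093.71 K.
T_C = 105 °C → 105 + 273.15 = 378.15 K.
W = η·Q_H = 0.691 × 6290 = 4346 J, so Q_C = Q_H − W = 1944 J.
The hot reservoir loses entropy Q_H/T_H = 6290/2093.71 = 3.004 J/K; the cold reservoir gains Q_C/T_C = 1944/378.15 = 5.140 J/K.
ΔS_univ = −Q_H/T_H + Q_C/T_C = 2.136 J/K (> 0, since η = 0.691 < η_Carnot = 0.819).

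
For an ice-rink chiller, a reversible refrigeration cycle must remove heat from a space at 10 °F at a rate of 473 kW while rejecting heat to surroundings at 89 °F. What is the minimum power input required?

T_H = 89 °F → (89 − 32) × 5/9 = 31.67 °C = 304.82 K.
T_C = 10 °F → (10 − 32) × 5/9 = -12.22 °C = 260.93 K.
For a reversible refrigerator, COP_R = T_C/(T_H − T_C) = 260.93/43.89 = 5.9452.
W = Q_C/COP_R = 473/5.9452 = 79.56 kW.

Ẇ_in ≈ 79.56 kW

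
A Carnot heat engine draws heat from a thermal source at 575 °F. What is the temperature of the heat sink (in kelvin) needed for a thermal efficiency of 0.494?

T_H = 575 °F → (575 − 32) × 5/9 = 301.67 °C = 574.82 K.
From η = 1 − T_C/T_H, T_C = T_H·(1 − η) = 574.82 × (1 − 0.494) = 291 K.

T_C ≈ 291 K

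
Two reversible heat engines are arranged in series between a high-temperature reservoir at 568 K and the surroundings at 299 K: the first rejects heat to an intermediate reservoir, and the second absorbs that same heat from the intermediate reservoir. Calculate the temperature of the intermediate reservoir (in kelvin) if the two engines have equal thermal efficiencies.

Equal efficiencies require 1 − T_m/T_H = 1 − T_C/T_m, i.e. T_m/T_H = T_C/T_m, so T_m = √(T_H·T_C) = √(568.00 × 299.00) = 412 K.

T_m ≈ 412 K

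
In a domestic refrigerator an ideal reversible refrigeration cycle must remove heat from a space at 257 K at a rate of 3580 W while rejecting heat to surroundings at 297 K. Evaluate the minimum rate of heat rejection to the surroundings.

Q̇_H ≈ 4140 W

For a reversible cycle Q_H/Q_C = T_H/T_C, so Q_H = Q_C·T_H/T_C = 3580 × 297.00/257.00 = 4140 W.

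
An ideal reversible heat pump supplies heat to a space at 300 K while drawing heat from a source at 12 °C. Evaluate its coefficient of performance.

COP_HP ≈ 20.20

T_C = 12 °C → 12 + 273.15 = 285.15 K.
Reversible heating COP: COP_HP = T_H/(T_H − T_C) = 300.00/(300.00 − 285.15) = 20.20.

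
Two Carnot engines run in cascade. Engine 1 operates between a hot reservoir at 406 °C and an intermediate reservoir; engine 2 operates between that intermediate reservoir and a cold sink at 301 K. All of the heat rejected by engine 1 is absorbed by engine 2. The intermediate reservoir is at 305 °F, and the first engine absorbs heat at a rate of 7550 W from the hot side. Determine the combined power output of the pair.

Ẇ_total ≈ 4204 W

T_H = 406 °C → 406 + 273.15 = 679.15 K.
Two reversible stages in series are equivalent to a single Carnot engine between T_H and T_C, so η_total = 1 − T_C/T_H = 1 − 301.00/679.15 = 0.5568.
W_total = η_total · Q_H = 0.5568 × 7550 = 4204 W.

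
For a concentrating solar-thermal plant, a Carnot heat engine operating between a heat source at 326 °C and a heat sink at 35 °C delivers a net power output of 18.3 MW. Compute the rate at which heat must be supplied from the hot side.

T_H = 326 °C → 326 + 273.15 = 599.15 K.
T_C = 35 °C → 35 + 273.15 = 308.15 K.
For a reversible engine, η = 1 − T_C/T_H = 1 − 308.15/599.15 = 0.4857.
Q_H = W/η = 18.3/0.4857 = 37.68 MW.

Q̇_H ≈ 37.68 MW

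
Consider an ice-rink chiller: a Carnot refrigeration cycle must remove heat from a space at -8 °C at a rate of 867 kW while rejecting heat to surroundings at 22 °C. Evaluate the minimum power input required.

Ẇ_in ≈ 98.1 kW

T_H = 22 °C → 22 + 273.15 = 295.15 K.
T_C = -8 °C → -8 + 273.15 = 265.15 K.
COP_R = T_C/(T_H − T_C) = 265.15/30.00 = 8.8383.
W = Q_C/COP_R = 867/8.8383 = 98.1 kW.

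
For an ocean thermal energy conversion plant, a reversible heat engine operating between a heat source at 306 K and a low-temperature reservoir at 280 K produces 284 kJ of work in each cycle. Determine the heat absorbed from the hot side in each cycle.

For a reversible engine, η = 1 − T_C/T_H = 1 − 280.00/306.00 = 0.0850.
Q_H = W/η = 284/0.0850 = 3340 kJ.

Q_H ≈ 3340 kJ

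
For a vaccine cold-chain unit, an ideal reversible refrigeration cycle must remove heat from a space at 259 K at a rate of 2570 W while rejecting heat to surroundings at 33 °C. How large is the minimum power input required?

T_H = 33 °C → 33 + 273.15 = 306.15 K.
COP_R = T_C/(T_H − T_C) = 259.00/47.15 = 5.4931.
W = Q_C/COP_R = 2570/5.4931 = 468 W.

Ẇ_in ≈ 468 W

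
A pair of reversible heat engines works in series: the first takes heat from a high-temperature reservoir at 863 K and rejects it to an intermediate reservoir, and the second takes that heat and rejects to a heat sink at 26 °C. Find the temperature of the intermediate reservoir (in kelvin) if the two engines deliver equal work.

T_m ≈ 581.1 K

T_C = 26 °C → 26 + 273.15 = 299.15 K.
For reversible stages Q_m = Q_H·(T_m/T_H). Setting W₁ = Q_H(1 − T_m/T_H) equal to W₂ = Q_m(1 − T_C/T_m) = Q_H·(T_m − T_C)/T_H gives T_H − T_m = T_m − T_C, so T_m = (T_H + T_C)/2 = (863.00 + 299.15)/2 = 581.1 K.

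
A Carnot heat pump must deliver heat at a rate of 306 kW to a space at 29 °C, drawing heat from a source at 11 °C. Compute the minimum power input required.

Ẇ_in ≈ 18.23 kW

T_H = 29 °C → 29 + 273.15 = 302.15 K.
T_C = 11 °C → 11 + 273.15 = 284.15 K.
The Carnot heat-pump COP is COP_HP = T_H/(T_H − T_C) = 302.15/18.00 = 16.7861.
W = Q_H/COP_HP = 306/16.7861 = 18.23 kW.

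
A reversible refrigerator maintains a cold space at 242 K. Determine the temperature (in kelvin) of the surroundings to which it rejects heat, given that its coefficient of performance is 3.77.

T_H ≈ 306 K

COP_R = T_C/(T_H − T_C) ⇒ T_H = T_C·(1 + 1/COP_R) = 242.00 × (1 + 1/3.77) = 306 K.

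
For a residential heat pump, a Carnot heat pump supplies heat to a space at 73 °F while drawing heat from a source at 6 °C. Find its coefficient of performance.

T_H = 73 °F → (73 − 32) × 5/9 = 22.78 °C = 295.93 K.
T_C = 6 °C → 6 + 273.15 = 279.15 K.
COP_HP = T_H/(T_H − T_C) = 295.93/(295.93 − 279.15) = 17.6.

COP_HP ≈ 17.6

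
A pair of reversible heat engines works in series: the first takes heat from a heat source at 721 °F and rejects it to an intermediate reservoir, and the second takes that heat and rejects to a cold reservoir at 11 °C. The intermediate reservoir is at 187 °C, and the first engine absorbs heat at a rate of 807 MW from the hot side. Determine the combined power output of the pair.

Ẇ_total ≈ 457 MW

T_H = 721 °F → (721 − 32) × 5/9 = 382.78 °C = 655.93 K.
T_C = 11 °C → 11 + 273.15 = 284.15 K.
Two reversible stages in series are equivalent to a single Carnot engine between T_H and T_C, so η_total = 1 − T_C/T_H = 1 − 284.15/655.93 = 0.5668.
W_total = η_total · Q_H = 0.5668 × 807 = 457 MW.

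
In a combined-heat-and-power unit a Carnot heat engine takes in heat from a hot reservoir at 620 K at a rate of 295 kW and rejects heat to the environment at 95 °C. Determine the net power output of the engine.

T_C = 95 °C → 95 + 273.15 = 368.15 K.
For a reversible engine, η = 1 − T_C/T_H = 1 − 368.15/620.00 = 0.4062.
W = η·Q_H = 0.4062 × 295 = 120 kW.

Ẇ ≈ 120 kW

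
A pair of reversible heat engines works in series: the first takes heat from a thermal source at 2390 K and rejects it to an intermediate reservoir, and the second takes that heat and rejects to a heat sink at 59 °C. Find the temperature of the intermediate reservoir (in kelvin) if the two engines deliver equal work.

T_m ≈ 1360 K

T_C = 59 °C → 59 + 273.15 = 332.15 K.
For reversible stages Q_m = Q_H·(T_m/T_H). Setting W₁ = Q_H(1 − T_m/T_H) equal to W₂ = Q_m(1 − T_C/T_m) = Q_H·(T_m − T_C)/T_H gives T_H − T_m = T_m − T_C, so T_m = (T_H + T_C)/2 = (2390.00 + 332.15)/2 = 1360 K.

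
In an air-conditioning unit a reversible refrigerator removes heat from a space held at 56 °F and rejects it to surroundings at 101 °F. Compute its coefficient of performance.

T_H = 101 °F → (101 − 32) × 5/9 = 38.33 °C = 311.48 K.
T_C = 56 °F → (56 − 32) × 5/9 = 13.33 °C = 286.48 K.
Carnot COP: COP_R = T_C/(T_H − T_C) = 286.48/(311.48 − 286.48) = 11.46.

COP_R ≈ 11.46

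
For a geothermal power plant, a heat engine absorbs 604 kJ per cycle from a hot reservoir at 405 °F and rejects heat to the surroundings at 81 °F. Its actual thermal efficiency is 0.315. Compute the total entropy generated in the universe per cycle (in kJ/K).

T_H = 405 °F → (405 − 32) × 5/9 = 207.22 °C = 480.37 K.
T_C = 81 °F → (81 − 32) × 5/9 = 27.22 °C = 300.37 K.
W = η·Q_H = 0.315 × 604 = 190.3 kJ, so Q_C = Q_H − W = 413.7 kJ.
The hot reservoir loses entropy Q_H/T_H = 604/480.37 = 1.257 kJ/K; the cold reservoir gains Q_C/T_C = 413.7/300.37 = 1.377 kJ/K.
ΔS_univ = −Q_H/T_H + Q_C/T_C = 0.120 kJ/K (> 0, since η = 0.315 < η_Carnot = 0.375).

ΔS_univ ≈ 0.120 kJ/K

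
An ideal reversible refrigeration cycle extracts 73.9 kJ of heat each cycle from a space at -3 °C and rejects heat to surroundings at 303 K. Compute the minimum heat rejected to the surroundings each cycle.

Q_H ≈ 82.89 kJ

T_C = -3 °C → -3 + 273.15 = 270.15 K.
For a reversible cycle Q_H/Q_C = T_H/T_C, so Q_H = Q_C·T_H/T_C = 73.9 × 303.00/270.15 = 82.89 kJ.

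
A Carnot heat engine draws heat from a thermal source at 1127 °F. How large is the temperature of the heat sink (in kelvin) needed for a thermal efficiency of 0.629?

T_C ≈ 327.0 K

T_H = 1127 °F → (1127 − 32) × 5/9 = 608.33 °C = 881.48 K.
From η = 1 − T_C/T_H, T_C = T_H·(1 − η) = 881.48 × (1 − 0.629) = 327.0 K.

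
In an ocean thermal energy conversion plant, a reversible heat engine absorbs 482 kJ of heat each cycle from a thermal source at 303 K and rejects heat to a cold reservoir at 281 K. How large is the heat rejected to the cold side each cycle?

Q_C ≈ 447.0 kJ

Since the cycle is reversible, η = 1 − T_C/T_H = 1 − 281.00/303.00 = 0.0726.
For a reversible cycle Q_C/Q_H = T_C/T_H, so Q_C = 482 × 281.00/303.00 = 447.0 kJ.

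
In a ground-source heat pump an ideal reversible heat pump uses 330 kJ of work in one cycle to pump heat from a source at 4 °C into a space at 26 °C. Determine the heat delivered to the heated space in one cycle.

T_H = 26 °C → 26 + 273.15 = 299.15 K.
T_C = 4 °C → 4 + 273.15 = 277.15 K.
The Carnot heat-pump COP is COP_HP = T_H/(T_H − T_C) = 299.15/22.00 = 13.5977.
Q_H = COP_HP · W = 13.5977 × 330 = 4490 kJ.

Q_H ≈ 4490 kJ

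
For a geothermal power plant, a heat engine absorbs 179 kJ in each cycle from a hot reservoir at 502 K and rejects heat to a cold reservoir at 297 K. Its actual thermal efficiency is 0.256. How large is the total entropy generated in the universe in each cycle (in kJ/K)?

W = η·Q_H = 0.256 × 179 = 45.82 kJ, so Q_C = Q_H − W = 133.2 kJ.
Entropy balance on the reservoirs: −Q_H/T_H = -0.3566 kJ/K, +Q_C/T_C = 0.4484 kJ/K.
ΔS_univ = −Q_H/T_H + Q_C/T_C = 0.0918 kJ/K (> 0, since η = 0.256 < η_Carnot = 0.408).

ΔS_univ ≈ 0.0918 kJ/K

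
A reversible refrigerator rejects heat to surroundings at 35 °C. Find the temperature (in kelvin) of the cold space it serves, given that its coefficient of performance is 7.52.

T_H = 35 °C → 35 + 273.15 = 308.15 K.
COP_R = T_C/(T_H − T_C) ⇒ T_C = T_H·COP_R/(1 + COP_R) = 308.15 × 7.52/(1 + 7.52) = 272 K.

T_C ≈ 272 K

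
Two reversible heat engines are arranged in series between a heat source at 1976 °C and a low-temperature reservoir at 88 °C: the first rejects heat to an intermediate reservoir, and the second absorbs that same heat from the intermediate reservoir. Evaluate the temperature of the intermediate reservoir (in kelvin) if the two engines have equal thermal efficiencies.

T_H = 1976 °C → 1976 + 273.15 = 2249.15 K.
T_C = 88 °C → 88 + 273.15 = 361.15 K.
Equal efficiencies require 1 − T_m/T_H = 1 − T_C/T_m, i.e. T_m/T_H = T_C/T_m, so T_m = √(T_H·T_C) = √(2249.15 × 361.15) = 901 K.

T_m ≈ 901 K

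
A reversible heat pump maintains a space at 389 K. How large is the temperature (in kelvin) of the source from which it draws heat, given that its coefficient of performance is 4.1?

COP_HP = T_H/(T_H − T_C) ⇒ T_C = T_H·(COP_HP − 1)/COP_HP = 389.00 × (4.1 − 1)/4.1 = 294 K.

T_C ≈ 294 K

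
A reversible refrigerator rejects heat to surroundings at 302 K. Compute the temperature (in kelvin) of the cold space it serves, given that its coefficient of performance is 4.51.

COP_R = T_C/(T_H − T_C) ⇒ T_C = T_H·COP_R/(1 + COP_R) = 302.00 × 4.51/(1 + 4.51) = 247 K.

T_C ≈ 247 K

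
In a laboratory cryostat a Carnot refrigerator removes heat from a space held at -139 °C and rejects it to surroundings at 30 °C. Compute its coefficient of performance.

COP_R ≈ 0.7938

T_H = 30 °C → 30 + 273.15 = 303.15 K.
T_C = -139 °C → -139 + 273.15 = 134.15 K.
For a reversible refrigerator, COP_R = T_C/(T_H − T_C) = 134.15/(303.15 − 134.15) = 0.7938.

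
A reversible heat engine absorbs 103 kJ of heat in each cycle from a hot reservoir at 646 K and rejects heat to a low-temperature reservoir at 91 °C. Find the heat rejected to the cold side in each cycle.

T_C = 91 °C → 91 + 273.15 = 364.15 K.
η_rev = 1 − T_C/T_H = 1 − 364.15/646.00 = 0.4363.
For a reversible cycle Q_C/Q_H = T_C/T_H, so Q_C = 103 × 364.15/646.00 = 58.1 kJ.

Q_C ≈ 58.1 kJ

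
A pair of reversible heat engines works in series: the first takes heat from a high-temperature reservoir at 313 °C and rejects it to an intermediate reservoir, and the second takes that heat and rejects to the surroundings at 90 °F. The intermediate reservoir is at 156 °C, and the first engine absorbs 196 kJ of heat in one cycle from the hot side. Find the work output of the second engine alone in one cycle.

T_H = 313 °C → 313 + 273.15 = 586.15 K.
T_C = 90 °F → (90 − 32) × 5/9 = 32.22 °C = 305.37 K.
T_m = 156 °C → 156 + 273.15 = 429.15 K.
Heat entering the second stage: Q_m = Q_H·(T_m/T_H) = 196 × 429.15/586.15 = 144 kJ.
Second-stage efficiency η₂ = 1 − T_C/T_m = 1 − 305.37/429.15 = 0.2884, so W₂ = η₂·Q_m = 41.4 kJ.

W₂ ≈ 41.4 kJ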